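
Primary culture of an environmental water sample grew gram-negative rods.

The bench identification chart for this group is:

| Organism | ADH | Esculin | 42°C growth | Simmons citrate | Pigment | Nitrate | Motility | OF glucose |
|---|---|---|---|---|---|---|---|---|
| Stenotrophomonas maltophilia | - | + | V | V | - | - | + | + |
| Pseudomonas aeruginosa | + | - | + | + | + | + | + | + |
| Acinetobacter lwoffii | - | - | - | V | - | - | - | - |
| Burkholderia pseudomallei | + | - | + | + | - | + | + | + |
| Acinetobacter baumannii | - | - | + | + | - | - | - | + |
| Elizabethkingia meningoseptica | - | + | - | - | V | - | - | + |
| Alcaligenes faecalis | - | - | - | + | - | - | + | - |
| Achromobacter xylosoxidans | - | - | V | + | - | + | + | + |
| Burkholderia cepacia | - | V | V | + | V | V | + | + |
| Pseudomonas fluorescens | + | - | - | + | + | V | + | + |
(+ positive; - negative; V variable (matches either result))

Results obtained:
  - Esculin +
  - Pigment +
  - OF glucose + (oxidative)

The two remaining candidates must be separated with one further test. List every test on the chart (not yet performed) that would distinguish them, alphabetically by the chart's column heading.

Motility, Simmons citrate

Pigment +: excludes 6 organisms — 4 left.
Esculin +: excludes Pseudomonas aeruginosa, Pseudomonas fluorescens — 2 left.
OF glucose +: all 2 remaining candidates are consistent.
Two candidates remain: Burkholderia cepacia and Elizabethkingia meningoseptica.
  ADH: - vs - — same for both, does not separate.
  42°C growth: V vs - — variable for at least one, does not separate.
  Simmons citrate: Burkholderia cepacia +, Elizabethkingia meningoseptica - — discriminates.
  Nitrate: V vs - — variable for at least one, does not separate.
  Motility: Burkholderia cepacia +, Elizabethkingia meningoseptica - — discriminates.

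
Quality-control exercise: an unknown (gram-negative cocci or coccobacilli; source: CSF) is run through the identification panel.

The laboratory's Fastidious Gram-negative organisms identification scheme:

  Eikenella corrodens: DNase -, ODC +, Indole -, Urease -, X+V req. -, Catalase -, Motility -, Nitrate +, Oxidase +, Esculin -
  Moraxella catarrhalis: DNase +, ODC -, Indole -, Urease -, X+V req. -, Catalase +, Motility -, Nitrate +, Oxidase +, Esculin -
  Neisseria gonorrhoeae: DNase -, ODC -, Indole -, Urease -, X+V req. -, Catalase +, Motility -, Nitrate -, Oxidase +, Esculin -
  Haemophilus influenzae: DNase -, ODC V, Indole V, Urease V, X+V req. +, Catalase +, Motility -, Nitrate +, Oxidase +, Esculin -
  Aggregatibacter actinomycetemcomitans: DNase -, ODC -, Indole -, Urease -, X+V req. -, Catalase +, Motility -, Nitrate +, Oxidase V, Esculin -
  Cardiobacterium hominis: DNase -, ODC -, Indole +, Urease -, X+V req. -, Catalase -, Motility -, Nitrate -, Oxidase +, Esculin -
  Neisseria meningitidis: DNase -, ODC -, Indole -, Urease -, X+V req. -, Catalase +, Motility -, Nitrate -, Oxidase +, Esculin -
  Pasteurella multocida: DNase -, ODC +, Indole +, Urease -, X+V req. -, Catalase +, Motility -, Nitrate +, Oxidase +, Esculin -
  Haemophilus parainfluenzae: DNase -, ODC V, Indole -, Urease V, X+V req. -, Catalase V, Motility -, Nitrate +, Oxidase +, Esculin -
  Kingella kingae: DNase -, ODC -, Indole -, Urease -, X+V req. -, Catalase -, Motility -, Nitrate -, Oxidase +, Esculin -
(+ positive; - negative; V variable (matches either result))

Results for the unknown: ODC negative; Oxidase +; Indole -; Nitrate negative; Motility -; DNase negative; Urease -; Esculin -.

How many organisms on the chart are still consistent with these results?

Nitrate -: excludes 6 organisms — 4 left.
Esculin -: all 4 remaining candidates are consistent.
Motility -: all 4 remaining candidates are consistent.
Urease -: all 4 remaining candidates are consistent.
Oxidase +: all 4 remaining candidates are consistent.
ODC -: all 4 remaining candidates are consistent.
DNase -: all 4 remaining candidates are consistent.
Indole -: excludes Cardiobacterium hominis — 3 left.
Still consistent: Kingella kingae, Neisseria gonorrhoeae, Neisseria meningitidis.

3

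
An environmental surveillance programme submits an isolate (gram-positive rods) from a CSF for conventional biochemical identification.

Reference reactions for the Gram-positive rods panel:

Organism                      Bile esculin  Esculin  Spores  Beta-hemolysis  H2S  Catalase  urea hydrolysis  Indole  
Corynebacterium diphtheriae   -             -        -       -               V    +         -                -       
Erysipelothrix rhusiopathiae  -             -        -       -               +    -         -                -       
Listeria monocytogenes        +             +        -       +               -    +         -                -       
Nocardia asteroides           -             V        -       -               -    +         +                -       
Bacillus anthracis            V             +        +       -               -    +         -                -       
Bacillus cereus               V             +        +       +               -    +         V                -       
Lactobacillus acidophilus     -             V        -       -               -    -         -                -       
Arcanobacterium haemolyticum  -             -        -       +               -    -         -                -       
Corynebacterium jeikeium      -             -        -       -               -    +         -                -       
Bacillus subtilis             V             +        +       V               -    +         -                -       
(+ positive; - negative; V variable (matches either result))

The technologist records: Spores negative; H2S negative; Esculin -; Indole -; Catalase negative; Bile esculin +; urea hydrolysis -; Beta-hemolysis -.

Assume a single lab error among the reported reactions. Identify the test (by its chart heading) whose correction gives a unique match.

Bile esculin

As reported, no row in the chart matches all 8 reactions.
Reversing Bile esculin (to -) → unique match: Lactobacillus acidophilus.
Reversing Catalase → still no organism matches.
Reversing H2S → still no organism matches.
Reversing urea hydrolysis → still no organism matches.
Reversing Esculin → still no organism matches.
Reversing Indole → still no organism matches.
Reversing Spores → still no organism matches.
Reversing Beta-hemolysis → still no organism matches.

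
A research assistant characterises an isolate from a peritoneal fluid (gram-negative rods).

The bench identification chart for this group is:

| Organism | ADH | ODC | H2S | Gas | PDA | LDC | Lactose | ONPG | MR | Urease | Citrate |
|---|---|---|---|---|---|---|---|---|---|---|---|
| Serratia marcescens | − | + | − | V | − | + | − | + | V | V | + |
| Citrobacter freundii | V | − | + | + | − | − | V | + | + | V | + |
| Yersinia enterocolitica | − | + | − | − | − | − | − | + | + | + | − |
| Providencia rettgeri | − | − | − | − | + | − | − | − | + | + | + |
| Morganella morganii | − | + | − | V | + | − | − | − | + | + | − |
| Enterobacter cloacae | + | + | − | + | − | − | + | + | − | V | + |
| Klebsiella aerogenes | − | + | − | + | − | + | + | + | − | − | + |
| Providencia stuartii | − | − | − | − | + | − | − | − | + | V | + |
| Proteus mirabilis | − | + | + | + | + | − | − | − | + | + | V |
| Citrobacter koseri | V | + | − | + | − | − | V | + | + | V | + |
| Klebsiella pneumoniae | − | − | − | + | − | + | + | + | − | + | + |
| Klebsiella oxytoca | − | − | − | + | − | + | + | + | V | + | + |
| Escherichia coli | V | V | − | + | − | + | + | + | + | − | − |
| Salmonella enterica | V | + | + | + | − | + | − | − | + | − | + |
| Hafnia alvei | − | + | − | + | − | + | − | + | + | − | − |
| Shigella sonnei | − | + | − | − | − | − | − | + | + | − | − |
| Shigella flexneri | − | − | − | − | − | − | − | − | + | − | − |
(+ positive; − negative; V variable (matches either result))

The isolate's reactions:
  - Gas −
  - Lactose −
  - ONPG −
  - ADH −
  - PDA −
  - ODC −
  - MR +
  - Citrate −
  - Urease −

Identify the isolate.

ADH −: excludes Enterobacter cloacae — 16 left.
MR +: excludes Klebsiella aerogenes, Klebsiella pneumoniae — 14 left.
Gas −: excludes 7 organisms — 7 left.
PDA −: excludes Providencia rettgeri, Morganella morganii, Providencia stuartii — 4 left.
ODC −: excludes Serratia marcescens, Yersinia enterocolitica, Shigella sonnei — 1 left.
Lactose −: the one remaining candidate is consistent.
Urease −: the one remaining candidate is consistent.
ONPG −: the one remaining candidate is consistent.
Citrate −: the one remaining candidate is consistent.

Shigella flexneri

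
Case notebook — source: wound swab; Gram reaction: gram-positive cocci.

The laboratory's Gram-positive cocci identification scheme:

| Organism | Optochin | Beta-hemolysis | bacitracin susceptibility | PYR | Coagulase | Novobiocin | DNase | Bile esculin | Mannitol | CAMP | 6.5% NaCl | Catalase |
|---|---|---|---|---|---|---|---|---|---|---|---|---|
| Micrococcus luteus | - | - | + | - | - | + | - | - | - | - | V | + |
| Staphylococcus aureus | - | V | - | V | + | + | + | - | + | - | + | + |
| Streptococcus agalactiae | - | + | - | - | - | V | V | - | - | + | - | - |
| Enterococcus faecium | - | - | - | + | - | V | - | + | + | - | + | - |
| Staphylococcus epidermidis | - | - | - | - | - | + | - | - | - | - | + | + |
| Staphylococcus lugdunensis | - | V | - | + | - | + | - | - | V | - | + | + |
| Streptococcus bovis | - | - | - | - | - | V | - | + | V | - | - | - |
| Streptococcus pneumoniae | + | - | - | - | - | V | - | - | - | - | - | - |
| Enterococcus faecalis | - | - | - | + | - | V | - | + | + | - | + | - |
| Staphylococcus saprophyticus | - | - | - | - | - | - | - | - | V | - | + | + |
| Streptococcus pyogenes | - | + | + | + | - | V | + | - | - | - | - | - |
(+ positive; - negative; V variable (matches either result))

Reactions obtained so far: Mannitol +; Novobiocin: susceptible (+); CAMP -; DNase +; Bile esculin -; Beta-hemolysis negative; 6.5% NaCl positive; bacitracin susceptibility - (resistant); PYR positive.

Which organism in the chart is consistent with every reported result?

Staphylococcus aureus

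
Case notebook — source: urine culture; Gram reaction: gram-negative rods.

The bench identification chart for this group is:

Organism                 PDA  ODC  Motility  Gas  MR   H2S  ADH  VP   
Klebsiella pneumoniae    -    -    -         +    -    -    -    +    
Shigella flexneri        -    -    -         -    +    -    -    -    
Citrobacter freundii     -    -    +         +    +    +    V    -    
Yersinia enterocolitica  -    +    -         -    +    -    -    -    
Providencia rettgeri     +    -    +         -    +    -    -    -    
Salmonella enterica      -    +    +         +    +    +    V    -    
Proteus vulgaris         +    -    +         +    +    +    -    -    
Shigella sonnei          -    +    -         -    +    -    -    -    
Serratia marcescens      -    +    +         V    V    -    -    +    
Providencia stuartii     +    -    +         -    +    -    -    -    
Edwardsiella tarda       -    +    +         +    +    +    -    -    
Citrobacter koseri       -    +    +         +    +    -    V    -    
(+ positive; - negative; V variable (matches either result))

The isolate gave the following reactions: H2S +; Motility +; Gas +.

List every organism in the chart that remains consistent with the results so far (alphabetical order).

Gas +: excludes 5 organisms — 7 left.
Motility +: excludes Klebsiella pneumoniae — 6 left.
H2S +: excludes Serratia marcescens, Citrobacter koseri — 4 left.

Citrobacter freundii, Edwardsiella tarda, Proteus vulgaris, Salmonella enterica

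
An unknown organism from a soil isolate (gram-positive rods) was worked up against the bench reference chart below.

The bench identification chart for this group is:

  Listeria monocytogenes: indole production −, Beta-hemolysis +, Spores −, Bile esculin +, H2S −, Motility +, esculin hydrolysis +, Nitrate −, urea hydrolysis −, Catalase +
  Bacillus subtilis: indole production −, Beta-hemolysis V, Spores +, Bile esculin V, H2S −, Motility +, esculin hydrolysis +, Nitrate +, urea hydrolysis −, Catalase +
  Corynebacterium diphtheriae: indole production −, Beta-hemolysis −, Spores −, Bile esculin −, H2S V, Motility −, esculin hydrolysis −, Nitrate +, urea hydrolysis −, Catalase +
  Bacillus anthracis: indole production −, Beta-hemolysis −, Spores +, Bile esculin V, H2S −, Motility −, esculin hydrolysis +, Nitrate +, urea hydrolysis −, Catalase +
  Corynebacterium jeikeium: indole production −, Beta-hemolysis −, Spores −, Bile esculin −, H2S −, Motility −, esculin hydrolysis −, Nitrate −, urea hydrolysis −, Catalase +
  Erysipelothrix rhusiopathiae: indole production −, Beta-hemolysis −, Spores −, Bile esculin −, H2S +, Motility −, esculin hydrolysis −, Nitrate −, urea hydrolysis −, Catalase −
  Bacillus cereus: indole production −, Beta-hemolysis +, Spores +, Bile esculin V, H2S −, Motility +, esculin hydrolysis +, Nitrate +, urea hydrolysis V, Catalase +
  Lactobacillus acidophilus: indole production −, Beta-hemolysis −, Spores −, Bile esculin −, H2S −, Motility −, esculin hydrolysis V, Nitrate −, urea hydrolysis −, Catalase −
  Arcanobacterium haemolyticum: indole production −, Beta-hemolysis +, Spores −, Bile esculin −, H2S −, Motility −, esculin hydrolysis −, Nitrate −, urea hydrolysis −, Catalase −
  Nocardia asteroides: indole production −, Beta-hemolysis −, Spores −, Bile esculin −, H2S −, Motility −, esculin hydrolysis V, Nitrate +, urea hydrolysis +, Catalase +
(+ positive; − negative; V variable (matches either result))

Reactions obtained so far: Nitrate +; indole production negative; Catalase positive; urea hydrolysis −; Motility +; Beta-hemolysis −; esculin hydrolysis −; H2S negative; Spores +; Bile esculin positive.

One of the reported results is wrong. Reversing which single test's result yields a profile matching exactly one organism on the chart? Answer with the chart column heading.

esculin hydrolysis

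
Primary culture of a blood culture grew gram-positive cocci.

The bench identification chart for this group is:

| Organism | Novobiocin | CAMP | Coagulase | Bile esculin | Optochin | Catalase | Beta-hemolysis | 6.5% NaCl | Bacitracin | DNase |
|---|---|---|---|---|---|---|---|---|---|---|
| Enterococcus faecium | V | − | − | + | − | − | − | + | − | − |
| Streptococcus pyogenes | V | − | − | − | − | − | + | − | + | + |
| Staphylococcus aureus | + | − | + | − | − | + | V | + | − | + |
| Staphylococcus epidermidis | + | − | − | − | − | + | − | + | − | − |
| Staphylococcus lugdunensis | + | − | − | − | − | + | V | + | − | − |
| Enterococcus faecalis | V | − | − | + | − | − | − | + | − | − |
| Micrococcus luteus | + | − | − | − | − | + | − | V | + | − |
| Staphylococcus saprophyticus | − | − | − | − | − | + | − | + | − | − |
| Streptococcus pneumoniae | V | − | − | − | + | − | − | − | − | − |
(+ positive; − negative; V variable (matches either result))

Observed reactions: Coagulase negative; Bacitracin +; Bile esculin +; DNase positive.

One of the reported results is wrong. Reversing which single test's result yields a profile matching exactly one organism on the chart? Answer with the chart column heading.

Bile esculin

As reported, no row in the chart matches all 4 reactions.
Reversing Coagulase → still no organism matches.
Reversing Bacitracin → still no organism matches.
Reversing DNase → still no organism matches.
Reversing Bile esculin (to −) → unique match: Streptococcus pyogenes.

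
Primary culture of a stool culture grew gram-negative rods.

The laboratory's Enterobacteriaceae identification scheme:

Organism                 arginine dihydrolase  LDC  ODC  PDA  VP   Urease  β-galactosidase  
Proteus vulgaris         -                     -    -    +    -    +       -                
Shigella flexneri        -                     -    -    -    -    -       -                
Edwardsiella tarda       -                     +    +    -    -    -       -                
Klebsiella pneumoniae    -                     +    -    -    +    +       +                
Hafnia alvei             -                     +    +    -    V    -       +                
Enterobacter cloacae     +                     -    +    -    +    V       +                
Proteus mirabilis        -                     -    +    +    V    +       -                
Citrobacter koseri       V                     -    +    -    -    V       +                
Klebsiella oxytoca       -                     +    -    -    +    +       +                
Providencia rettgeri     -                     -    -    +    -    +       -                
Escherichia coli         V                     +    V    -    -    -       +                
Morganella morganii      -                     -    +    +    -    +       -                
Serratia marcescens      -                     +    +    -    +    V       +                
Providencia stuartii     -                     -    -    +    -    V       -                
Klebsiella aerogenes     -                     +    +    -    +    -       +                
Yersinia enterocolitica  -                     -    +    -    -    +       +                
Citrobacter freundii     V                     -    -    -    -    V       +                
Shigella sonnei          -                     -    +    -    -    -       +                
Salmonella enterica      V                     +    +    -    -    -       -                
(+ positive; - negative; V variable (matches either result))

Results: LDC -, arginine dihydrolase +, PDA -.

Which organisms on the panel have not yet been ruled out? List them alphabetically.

Citrobacter freundii, Citrobacter koseri, Enterobacter cloacae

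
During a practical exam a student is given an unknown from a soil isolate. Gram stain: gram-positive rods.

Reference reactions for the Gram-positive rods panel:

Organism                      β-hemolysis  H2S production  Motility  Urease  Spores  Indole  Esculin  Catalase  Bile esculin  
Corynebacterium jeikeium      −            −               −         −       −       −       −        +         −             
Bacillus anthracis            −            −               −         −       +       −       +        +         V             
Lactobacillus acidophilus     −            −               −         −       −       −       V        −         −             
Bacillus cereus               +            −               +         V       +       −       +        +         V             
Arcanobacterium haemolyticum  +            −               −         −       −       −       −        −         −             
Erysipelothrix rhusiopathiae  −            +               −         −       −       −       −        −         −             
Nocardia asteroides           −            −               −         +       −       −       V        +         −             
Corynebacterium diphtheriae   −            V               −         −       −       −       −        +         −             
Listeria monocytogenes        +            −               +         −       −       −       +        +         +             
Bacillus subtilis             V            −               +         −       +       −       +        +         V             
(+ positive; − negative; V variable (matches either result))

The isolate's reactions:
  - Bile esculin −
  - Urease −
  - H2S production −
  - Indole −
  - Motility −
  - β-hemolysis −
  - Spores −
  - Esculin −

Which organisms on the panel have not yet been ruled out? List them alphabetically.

Corynebacterium diphtheriae, Corynebacterium jeikeium, Lactobacillus acidophilus

Spores −: excludes Bacillus anthracis, Bacillus cereus, Bacillus subtilis — 7 left.
Esculin −: excludes Listeria monocytogenes — 6 left.
Bile esculin −: all 6 remaining candidates are consistent.
H2S production −: excludes Erysipelothrix rhusiopathiae — 5 left.
Motility −: all 5 remaining candidates are consistent.
Indole −: all 5 remaining candidates are consistent.
β-hemolysis −: excludes Arcanobacterium haemolyticum — 4 left.
Urease −: excludes Nocardia asteroides — 3 left.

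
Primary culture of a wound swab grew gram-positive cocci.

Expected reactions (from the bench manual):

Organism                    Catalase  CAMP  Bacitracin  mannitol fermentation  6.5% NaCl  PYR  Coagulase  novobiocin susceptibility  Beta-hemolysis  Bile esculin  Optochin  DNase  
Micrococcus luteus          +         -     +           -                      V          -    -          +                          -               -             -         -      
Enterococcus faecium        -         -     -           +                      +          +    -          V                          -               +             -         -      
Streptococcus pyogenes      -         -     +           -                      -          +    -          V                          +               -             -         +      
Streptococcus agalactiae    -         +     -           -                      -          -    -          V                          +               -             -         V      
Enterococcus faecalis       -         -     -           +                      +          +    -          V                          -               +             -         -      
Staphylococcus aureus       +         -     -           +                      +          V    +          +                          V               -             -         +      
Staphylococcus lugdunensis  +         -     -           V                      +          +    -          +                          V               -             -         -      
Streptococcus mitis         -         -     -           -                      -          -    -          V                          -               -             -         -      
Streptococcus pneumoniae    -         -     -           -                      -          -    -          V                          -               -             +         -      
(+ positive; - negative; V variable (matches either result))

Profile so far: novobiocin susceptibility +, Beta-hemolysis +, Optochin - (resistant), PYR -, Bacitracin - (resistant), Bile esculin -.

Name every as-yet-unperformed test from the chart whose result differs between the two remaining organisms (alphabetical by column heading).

Beta-hemolysis +: excludes 5 organisms — 4 left.
Bacitracin -: excludes Streptococcus pyogenes — 3 left.
Optochin -: all 3 remaining candidates are consistent.
novobiocin susceptibility +: all 3 remaining candidates are consistent.
Bile esculin -: all 3 remaining candidates are consistent.
PYR -: excludes Staphylococcus lugdunensis — 2 left.
Two candidates remain: Staphylococcus aureus and Streptococcus agalactiae.
  Catalase: Staphylococcus aureus +, Streptococcus agalactiae - — discriminates.
  CAMP: Staphylococcus aureus -, Streptococcus agalactiae + — discriminates.
  mannitol fermentation: Staphylococcus aureus +, Streptococcus agalactiae - — discriminates.
  6.5% NaCl: Staphylococcus aureus +, Streptococcus agalactiae - — discriminates.
  Coagulase: Staphylococcus aureus +, Streptococcus agalactiae - — discriminates.
  DNase: + vs V — variable for at least one, does not separate.

6.5% NaCl, CAMP, Catalase, Coagulase, mannitol fermentation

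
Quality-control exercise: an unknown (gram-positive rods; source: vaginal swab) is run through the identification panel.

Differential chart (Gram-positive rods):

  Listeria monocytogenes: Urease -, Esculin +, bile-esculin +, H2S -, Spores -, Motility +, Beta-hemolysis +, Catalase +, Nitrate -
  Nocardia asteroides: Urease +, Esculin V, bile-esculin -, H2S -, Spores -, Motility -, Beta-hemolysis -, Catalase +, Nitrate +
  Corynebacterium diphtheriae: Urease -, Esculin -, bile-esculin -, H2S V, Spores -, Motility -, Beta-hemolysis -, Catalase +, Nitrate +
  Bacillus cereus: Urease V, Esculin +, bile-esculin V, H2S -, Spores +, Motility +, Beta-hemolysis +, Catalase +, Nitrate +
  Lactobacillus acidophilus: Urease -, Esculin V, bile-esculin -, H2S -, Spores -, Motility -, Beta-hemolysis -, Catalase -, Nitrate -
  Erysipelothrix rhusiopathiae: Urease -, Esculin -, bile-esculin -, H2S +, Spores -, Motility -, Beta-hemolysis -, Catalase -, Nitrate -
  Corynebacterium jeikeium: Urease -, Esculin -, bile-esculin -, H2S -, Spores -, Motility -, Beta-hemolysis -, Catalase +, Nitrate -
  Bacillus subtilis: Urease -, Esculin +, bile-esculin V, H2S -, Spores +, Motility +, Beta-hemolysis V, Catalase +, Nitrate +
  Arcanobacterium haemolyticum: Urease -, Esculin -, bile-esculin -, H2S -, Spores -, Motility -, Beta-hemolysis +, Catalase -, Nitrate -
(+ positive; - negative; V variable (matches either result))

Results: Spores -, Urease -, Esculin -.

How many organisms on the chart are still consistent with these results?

Esculin -: excludes Listeria monocytogenes, Bacillus cereus, Bacillus subtilis — 6 left.
Spores -: all 6 remaining candidates are consistent.
Urease -: excludes Nocardia asteroides — 5 left.
Still consistent: Arcanobacterium haemolyticum, Corynebacterium diphtheriae, Corynebacterium jeikeium, Erysipelothrix rhusiopathiae, Lactobacillus acidophilus.

5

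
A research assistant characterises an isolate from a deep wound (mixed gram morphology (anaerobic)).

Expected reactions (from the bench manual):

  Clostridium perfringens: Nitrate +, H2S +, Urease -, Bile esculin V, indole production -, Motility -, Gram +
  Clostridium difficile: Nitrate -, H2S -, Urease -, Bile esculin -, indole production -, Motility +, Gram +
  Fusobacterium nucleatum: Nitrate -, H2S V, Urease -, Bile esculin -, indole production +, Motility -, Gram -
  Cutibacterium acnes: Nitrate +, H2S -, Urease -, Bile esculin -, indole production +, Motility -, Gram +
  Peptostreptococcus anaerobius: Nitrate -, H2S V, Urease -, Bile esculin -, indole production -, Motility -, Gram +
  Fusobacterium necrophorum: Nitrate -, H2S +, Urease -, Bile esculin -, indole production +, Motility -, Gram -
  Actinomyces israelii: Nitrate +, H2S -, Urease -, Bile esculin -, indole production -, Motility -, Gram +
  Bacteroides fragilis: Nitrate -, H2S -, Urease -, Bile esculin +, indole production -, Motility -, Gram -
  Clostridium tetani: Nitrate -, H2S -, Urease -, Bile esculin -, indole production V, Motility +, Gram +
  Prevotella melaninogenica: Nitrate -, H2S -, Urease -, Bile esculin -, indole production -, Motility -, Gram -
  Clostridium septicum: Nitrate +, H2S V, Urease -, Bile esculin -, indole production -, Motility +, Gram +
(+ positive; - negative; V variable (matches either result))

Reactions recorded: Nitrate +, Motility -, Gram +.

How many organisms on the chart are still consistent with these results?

Motility -: excludes Clostridium difficile, Clostridium tetani, Clostridium septicum — 8 left.
Gram +: excludes Fusobacterium nucleatum, Fusobacterium necrophorum, Bacteroides fragilis, Prevotella melaninogenica — 4 left.
Nitrate +: excludes Peptostreptococcus anaerobius — 3 left.
Still consistent: Actinomyces israelii, Clostridium perfringens, Cutibacterium acnes.

3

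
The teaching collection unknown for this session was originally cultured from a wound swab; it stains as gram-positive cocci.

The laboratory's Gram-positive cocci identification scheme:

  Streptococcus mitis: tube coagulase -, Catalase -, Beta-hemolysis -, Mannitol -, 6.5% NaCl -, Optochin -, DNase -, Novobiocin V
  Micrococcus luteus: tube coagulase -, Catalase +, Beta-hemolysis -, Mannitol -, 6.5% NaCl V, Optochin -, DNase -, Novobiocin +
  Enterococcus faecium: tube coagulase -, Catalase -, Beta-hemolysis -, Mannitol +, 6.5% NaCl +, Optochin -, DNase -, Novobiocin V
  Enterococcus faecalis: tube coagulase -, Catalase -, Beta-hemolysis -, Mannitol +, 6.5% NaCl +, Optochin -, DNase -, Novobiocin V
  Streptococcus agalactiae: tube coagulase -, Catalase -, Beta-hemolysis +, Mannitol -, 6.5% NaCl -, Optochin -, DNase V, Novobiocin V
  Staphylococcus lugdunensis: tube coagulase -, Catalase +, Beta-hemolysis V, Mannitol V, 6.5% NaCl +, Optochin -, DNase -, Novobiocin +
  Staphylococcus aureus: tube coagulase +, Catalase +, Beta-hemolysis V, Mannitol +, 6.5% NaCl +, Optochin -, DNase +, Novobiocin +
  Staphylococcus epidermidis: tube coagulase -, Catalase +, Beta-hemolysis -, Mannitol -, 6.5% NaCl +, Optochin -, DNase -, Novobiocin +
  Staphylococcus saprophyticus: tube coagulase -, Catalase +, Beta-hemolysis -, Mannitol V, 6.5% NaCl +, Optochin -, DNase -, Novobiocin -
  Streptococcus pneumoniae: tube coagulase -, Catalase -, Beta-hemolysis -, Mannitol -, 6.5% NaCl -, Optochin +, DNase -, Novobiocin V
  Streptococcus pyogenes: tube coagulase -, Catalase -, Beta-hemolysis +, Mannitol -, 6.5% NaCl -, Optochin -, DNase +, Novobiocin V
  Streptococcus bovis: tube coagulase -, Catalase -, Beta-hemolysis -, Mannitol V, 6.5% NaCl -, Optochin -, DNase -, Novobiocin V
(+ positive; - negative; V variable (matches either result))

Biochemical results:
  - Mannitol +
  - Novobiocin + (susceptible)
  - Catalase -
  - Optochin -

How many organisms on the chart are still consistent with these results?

Novobiocin +: excludes Staphylococcus saprophyticus — 11 left.
Optochin -: excludes Streptococcus pneumoniae — 10 left.
Mannitol +: excludes 5 organisms — 5 left.
Catalase -: excludes Staphylococcus lugdunensis, Staphylococcus aureus — 3 left.
Still consistent: Enterococcus faecalis, Enterococcus faecium, Streptococcus bovis.

3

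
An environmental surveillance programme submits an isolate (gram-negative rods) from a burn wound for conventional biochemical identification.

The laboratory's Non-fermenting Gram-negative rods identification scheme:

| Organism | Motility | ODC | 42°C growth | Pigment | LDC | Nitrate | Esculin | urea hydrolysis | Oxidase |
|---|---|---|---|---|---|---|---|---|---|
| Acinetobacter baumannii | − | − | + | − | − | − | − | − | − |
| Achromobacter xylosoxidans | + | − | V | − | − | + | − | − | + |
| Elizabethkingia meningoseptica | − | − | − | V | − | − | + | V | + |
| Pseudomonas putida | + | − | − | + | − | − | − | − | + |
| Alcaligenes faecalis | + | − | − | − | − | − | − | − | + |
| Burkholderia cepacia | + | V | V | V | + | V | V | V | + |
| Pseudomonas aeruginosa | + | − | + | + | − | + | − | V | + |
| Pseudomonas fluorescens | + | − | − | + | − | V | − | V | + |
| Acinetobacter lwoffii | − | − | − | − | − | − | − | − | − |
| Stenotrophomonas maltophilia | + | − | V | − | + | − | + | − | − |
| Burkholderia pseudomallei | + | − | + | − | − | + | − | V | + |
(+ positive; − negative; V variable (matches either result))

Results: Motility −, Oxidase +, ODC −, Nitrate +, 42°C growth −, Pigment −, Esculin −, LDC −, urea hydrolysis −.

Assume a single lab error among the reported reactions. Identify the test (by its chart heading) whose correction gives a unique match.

Motility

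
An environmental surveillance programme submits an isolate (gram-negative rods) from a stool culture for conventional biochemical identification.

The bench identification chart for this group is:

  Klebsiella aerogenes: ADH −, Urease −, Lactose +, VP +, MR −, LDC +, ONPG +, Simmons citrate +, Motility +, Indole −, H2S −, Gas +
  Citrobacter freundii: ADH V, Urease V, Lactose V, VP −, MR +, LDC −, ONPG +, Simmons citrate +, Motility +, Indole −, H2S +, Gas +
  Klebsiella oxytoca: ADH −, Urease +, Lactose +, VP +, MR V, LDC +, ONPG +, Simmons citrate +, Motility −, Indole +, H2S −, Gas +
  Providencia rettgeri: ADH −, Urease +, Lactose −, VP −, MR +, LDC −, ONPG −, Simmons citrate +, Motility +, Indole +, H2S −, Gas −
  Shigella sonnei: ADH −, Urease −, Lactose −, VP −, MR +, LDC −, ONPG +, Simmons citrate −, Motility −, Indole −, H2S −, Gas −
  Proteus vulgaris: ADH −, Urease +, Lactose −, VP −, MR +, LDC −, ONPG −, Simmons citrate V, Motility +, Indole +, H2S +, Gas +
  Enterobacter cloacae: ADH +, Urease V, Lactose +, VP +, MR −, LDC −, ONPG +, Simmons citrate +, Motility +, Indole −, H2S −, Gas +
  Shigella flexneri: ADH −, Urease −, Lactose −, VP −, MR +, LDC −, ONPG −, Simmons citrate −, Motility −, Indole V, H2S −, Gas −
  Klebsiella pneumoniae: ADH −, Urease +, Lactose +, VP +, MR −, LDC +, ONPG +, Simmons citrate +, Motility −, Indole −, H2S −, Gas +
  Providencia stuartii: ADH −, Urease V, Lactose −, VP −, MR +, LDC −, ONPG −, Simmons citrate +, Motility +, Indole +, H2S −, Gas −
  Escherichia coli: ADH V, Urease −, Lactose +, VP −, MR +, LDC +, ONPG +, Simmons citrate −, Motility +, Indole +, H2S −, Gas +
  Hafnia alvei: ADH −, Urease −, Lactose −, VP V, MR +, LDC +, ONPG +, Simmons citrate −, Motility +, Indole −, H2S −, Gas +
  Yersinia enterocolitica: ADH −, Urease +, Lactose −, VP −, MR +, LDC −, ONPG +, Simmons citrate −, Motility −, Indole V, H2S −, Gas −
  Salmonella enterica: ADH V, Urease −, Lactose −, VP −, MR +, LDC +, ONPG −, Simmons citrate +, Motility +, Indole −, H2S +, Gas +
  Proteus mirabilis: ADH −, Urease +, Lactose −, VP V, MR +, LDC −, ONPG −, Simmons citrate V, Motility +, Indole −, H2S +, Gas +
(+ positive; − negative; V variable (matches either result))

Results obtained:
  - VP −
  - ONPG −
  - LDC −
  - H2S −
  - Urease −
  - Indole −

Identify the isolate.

LDC −: excludes 6 organisms — 9 left.
Indole −: excludes Providencia rettgeri, Proteus vulgaris, Providencia stuartii — 6 left.
H2S −: excludes Citrobacter freundii, Proteus mirabilis — 4 left.
ONPG −: excludes Shigella sonnei, Enterobacter cloacae, Yersinia enterocolitica — 1 left.
VP −: the one remaining candidate is consistent.
Urease −: the one remaining candidate is consistent.

Shigella flexneri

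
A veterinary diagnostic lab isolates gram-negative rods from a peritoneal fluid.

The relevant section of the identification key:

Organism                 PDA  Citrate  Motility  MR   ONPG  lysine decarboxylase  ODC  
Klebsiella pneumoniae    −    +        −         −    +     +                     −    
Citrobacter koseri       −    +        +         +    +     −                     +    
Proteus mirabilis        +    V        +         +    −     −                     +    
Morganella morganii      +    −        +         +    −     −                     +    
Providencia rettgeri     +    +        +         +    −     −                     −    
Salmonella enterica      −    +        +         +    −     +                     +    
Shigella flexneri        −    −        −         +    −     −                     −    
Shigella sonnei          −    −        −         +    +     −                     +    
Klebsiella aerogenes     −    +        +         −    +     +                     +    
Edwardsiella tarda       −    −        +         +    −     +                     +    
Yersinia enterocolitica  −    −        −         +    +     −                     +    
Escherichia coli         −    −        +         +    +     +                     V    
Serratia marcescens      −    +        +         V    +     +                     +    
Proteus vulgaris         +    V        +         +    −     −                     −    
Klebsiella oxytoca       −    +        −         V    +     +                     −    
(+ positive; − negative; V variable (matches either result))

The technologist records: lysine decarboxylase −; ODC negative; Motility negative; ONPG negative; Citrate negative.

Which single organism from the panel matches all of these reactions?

Shigella flexneri

ODC −: excludes 9 organisms — 6 left.
ONPG −: excludes Klebsiella pneumoniae, Escherichia coli, Klebsiella oxytoca — 3 left.
lysine decarboxylase −: all 3 remaining candidates are consistent.
Citrate −: excludes Providencia rettgeri — 2 left.
Motility −: excludes Proteus vulgaris — 1 left.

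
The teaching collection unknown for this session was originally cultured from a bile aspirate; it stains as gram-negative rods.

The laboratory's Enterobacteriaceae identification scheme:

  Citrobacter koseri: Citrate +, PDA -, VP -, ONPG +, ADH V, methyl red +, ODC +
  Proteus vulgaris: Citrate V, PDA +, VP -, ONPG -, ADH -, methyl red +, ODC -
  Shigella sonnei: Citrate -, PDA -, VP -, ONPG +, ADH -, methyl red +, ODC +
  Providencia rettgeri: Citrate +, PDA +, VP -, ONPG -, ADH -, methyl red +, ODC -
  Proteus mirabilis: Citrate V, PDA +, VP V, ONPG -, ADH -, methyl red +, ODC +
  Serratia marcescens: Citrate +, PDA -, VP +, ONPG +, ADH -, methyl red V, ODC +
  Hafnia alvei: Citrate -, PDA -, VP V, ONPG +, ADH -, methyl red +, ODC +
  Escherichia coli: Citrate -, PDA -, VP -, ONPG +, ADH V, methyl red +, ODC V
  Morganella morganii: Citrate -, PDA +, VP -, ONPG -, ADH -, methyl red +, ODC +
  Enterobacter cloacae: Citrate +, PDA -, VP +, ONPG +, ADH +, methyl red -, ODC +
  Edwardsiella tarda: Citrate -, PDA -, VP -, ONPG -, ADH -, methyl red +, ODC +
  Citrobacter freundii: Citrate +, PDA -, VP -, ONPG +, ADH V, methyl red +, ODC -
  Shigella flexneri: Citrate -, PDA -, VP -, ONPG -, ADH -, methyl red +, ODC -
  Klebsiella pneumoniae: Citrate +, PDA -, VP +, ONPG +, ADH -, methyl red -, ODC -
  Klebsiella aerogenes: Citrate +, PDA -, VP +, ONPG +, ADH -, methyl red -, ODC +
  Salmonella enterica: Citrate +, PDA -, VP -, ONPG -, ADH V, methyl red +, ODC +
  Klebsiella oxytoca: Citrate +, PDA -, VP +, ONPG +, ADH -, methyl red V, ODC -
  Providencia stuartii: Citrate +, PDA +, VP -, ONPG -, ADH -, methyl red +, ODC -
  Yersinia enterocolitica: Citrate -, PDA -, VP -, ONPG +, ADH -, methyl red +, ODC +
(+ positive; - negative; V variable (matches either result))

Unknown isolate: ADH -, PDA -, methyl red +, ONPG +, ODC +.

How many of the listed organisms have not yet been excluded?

methyl red +: excludes Enterobacter cloacae, Klebsiella pneumoniae, Klebsiella aerogenes — 16 left.
ONPG +: excludes 8 organisms — 8 left.
PDA -: all 8 remaining candidates are consistent.
ODC +: excludes Citrobacter freundii, Klebsiella oxytoca — 6 left.
ADH -: all 6 remaining candidates are consistent.
Still consistent: Citrobacter koseri, Escherichia coli, Hafnia alvei, Serratia marcescens, Shigella sonnei, Yersinia enterocolitica.

6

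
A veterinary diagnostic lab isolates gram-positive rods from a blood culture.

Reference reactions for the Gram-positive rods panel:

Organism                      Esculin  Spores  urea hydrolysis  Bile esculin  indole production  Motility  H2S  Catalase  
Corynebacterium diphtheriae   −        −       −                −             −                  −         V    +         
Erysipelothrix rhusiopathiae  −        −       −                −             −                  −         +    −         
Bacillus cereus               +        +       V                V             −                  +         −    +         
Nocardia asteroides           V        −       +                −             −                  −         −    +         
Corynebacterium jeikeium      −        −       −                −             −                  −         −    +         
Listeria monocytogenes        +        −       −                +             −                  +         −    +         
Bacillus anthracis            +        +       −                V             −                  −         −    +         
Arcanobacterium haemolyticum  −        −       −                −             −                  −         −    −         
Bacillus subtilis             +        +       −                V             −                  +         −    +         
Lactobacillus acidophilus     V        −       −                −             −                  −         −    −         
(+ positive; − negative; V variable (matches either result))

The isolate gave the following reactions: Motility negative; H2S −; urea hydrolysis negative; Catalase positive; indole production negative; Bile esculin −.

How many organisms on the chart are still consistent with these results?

3

urea hydrolysis −: excludes Nocardia asteroides — 9 left.
Motility −: excludes Bacillus cereus, Listeria monocytogenes, Bacillus subtilis — 6 left.
H2S −: excludes Erysipelothrix rhusiopathiae — 5 left.
indole production −: all 5 remaining candidates are consistent.
Bile esculin −: all 5 remaining candidates are consistent.
Catalase +: excludes Arcanobacterium haemolyticum, Lactobacillus acidophilus — 3 left.
Still consistent: Bacillus anthracis, Corynebacterium diphtheriae, Corynebacterium jeikeium.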